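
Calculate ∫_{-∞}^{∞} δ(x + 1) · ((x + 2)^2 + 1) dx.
2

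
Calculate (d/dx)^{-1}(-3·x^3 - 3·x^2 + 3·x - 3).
- \frac{3 x^{4}}{4} - x^{3} + \frac{3 x^{2}}{2} - 3 x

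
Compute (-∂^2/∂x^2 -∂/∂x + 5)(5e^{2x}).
- 5 e^{2 x}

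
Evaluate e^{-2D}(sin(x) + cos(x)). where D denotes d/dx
\sqrt{2} \cos{\left(- x + \frac{\pi}{4} + 2 \right)}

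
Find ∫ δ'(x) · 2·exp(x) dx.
-2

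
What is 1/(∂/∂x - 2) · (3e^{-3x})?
- \frac{3 e^{- 3 x}}{5}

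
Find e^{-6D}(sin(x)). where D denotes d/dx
\sin{\left(x - 6 \right)}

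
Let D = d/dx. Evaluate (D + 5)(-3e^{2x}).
- 21 e^{2 x}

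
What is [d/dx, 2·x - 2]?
2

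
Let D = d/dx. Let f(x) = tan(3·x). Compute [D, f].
\frac{3}{\cos^{2}{\left(3 x \right)}}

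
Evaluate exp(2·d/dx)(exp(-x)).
e^{- x - 2}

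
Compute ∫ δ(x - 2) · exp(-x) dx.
e^{-2}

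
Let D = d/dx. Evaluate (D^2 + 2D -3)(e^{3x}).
12 e^{3 x}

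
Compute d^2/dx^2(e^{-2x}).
4 e^{- 2 x}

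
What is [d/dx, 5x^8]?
40 x^{7}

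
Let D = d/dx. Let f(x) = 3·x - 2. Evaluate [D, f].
3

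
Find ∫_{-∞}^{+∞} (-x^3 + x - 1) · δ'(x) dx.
-1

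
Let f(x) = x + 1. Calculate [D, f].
1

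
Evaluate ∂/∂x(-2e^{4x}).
- 8 e^{4 x}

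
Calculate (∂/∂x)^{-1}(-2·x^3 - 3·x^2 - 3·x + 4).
- \frac{x^{4}}{2} - x^{3} - \frac{3 x^{2}}{2} + 4 x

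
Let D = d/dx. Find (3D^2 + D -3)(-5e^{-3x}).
- 105 e^{- 3 x}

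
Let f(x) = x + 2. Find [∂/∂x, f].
1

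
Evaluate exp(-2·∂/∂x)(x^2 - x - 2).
x^{2} - 5 x + 4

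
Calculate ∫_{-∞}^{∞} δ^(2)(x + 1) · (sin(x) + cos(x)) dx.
- \cos{\left(1 \right)} + \sin{\left(1 \right)}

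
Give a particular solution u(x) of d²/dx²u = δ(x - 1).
\frac{|x - 1|}{2}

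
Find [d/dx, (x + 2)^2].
2 x + 4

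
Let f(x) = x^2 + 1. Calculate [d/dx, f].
2 x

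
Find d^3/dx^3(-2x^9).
- 1008 x^{6}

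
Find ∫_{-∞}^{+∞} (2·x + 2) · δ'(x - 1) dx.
-2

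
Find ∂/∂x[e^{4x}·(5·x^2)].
10 x \left(2 x + 1\right) e^{4 x}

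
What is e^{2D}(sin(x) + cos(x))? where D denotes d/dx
\sqrt{2} \sin{\left(x + \frac{\pi}{4} + 2 \right)}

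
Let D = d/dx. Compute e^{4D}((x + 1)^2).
x^{2} + 10 x + 25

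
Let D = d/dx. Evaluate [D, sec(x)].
\tan{\left(x \right)} \sec{\left(x \right)}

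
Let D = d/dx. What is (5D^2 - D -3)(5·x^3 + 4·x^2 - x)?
- 15 x^{3} - 27 x^{2} + 145 x + 41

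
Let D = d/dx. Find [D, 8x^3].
24 x^{2}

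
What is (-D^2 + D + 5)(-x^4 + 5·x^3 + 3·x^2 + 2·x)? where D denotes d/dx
- 5 x^{4} + 21 x^{3} + 42 x^{2} - 14 x - 4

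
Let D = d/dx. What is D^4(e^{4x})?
256 e^{4 x}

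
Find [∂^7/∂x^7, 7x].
49\frac{d^{6}}{dx^{6}}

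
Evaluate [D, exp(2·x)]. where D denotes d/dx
2 e^{2 x}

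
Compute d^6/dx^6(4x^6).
2880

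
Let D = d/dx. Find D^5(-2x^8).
- 13440 x^{3}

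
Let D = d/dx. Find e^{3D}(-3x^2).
- 3 x^{2} - 18 x - 27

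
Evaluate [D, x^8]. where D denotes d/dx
8 x^{7}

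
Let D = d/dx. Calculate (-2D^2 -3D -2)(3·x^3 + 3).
- 6 x^{3} - 27 x^{2} - 36 x - 6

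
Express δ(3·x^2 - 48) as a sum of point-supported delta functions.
\frac{\delta(x - 4) + \delta(x + 4)}{24}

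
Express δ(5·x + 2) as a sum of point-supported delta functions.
\frac{\delta(x + 2/5)}{5}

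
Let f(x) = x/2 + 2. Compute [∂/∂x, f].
\frac{1}{2}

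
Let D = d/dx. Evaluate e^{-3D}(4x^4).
4 x^{4} - 48 x^{3} + 216 x^{2} - 432 x + 324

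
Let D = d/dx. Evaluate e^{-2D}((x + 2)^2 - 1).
x^{2} - 1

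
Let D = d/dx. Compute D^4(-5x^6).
- 1800 x^{2}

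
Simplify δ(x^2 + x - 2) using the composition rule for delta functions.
\frac{\delta(x + 2) + \delta(x - 1)}{3}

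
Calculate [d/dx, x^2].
2 x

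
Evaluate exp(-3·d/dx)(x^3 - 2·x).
x^{3} - 9 x^{2} + 25 x - 21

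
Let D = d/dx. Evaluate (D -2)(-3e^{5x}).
- 9 e^{5 x}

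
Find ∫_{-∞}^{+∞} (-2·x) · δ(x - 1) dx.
-2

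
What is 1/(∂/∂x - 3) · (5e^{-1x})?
- \frac{5 e^{- x}}{4}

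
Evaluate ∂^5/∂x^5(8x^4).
0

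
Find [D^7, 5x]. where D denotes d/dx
35D^{6}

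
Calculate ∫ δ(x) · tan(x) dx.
0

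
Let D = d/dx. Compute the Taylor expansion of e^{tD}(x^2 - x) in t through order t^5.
t^{2} + t \left(2 x - 1\right) + x^{2} - x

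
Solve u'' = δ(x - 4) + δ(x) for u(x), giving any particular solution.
\frac{|x - 4|}{2} + \frac{|x|}{2}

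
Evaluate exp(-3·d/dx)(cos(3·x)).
\cos{\left(3 x - 9 \right)}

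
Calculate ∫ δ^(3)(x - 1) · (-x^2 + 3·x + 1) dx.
0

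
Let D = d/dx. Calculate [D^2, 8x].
16D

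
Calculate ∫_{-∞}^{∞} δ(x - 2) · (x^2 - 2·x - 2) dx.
-2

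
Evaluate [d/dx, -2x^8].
- 16 x^{7}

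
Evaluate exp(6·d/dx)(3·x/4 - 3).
\frac{3 x}{4} + \frac{3}{2}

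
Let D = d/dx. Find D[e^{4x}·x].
\left(4 x + 1\right) e^{4 x}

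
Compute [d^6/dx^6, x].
6\frac{d^{5}}{dx^{5}}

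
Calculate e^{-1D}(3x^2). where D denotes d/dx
3 x^{2} - 6 x + 3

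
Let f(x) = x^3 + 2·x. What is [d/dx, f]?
3 x^{2} + 2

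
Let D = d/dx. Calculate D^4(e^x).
e^{x}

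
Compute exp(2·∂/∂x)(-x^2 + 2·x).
x \left(- x - 2\right)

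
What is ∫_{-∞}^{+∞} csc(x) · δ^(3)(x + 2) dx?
\left(6 \cot^{2}{\left(2 \right)} + 5\right) \cot{\left(2 \right)} \csc{\left(2 \right)}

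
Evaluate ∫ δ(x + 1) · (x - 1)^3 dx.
-8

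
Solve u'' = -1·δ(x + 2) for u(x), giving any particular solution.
-\frac{|x + 2|}{2}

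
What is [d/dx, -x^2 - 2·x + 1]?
- 2 x - 2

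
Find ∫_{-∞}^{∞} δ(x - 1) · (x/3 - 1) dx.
- \frac{2}{3}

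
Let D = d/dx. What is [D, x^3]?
3 x^{2}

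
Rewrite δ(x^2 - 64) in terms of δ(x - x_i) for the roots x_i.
\frac{\delta(x - 8) + \delta(x + 8)}{16}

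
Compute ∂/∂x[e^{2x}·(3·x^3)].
x^{2} \left(6 x + 9\right) e^{2 x}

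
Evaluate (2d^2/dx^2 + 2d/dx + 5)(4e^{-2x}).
36 e^{- 2 x}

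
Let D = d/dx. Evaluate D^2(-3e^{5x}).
- 75 e^{5 x}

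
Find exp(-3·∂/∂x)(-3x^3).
- 3 x^{3} + 27 x^{2} - 81 x + 81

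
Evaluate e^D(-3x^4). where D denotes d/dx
- 3 x^{4} - 12 x^{3} - 18 x^{2} - 12 x - 3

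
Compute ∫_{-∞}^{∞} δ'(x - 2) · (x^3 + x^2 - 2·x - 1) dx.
-14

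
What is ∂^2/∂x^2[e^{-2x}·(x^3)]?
2 x \left(2 x^{2} - 6 x + 3\right) e^{- 2 x}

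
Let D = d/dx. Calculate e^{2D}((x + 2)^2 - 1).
x^{2} + 8 x + 15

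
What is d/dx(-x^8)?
- 8 x^{7}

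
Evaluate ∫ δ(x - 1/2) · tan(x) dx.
\tan{\left(\frac{1}{2} \right)}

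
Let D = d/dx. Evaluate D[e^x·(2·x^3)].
2 x^{2} \left(x + 3\right) e^{x}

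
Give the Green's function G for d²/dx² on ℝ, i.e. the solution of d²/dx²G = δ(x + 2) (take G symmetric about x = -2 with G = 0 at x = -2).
\frac{|x + 2|}{2}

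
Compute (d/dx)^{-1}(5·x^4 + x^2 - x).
x^{5} + \frac{x^{3}}{3} - \frac{x^{2}}{2}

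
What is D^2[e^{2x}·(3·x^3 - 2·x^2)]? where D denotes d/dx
2 \left(6 x^{3} + 14 x^{2} + x - 2\right) e^{2 x}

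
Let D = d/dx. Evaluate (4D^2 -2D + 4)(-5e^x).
- 30 e^{x}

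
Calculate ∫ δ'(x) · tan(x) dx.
-1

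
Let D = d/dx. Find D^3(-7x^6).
- 840 x^{3}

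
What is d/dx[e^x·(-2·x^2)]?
2 x \left(- x - 2\right) e^{x}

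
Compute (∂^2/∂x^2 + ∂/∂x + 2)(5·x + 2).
10 x + 9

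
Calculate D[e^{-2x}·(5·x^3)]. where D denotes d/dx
x^{2} \left(15 - 10 x\right) e^{- 2 x}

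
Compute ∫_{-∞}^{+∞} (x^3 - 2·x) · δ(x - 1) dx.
-1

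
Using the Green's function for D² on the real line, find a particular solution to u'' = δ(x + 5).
\frac{|x + 5|}{2}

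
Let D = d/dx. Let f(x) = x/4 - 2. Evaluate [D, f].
\frac{1}{4}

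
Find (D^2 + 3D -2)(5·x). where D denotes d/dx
15 - 10 x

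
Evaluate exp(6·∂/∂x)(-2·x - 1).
- 2 x - 13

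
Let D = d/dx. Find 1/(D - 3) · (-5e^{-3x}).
\frac{5 e^{- 3 x}}{6}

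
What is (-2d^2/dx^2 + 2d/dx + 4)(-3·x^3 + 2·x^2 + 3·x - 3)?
- 12 x^{3} - 10 x^{2} + 56 x - 14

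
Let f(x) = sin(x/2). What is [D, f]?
\frac{\cos{\left(\frac{x}{2} \right)}}{2}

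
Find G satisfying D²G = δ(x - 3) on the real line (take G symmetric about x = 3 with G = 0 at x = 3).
\frac{|x - 3|}{2}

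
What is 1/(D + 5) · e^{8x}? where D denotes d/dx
\frac{e^{8 x}}{13}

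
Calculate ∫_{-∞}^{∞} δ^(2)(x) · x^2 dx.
2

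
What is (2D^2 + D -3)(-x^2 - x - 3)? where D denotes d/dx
3 x^{2} + x + 4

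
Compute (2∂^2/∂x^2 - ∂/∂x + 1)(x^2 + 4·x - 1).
x^{2} + 2 x - 1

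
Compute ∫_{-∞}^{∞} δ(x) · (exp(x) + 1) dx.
2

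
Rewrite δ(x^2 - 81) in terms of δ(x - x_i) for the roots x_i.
\frac{\delta(x - 9) + \delta(x + 9)}{18}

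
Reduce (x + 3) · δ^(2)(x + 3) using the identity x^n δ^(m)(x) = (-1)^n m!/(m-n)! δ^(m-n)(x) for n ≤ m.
-2\delta'(x + 3)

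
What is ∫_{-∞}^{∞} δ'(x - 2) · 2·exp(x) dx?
- 2 e^{2}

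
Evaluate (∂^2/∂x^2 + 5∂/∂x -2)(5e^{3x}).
110 e^{3 x}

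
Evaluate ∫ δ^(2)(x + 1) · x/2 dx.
0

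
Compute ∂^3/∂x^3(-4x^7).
- 840 x^{4}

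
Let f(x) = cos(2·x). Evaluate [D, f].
- 2 \sin{\left(2 x \right)}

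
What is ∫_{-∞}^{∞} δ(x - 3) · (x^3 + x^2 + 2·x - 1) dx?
41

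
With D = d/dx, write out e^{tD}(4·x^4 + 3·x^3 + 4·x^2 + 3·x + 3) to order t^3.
t^{3} \left(16 x + 3\right) + t^{2} \left(24 x^{2} + 9 x + 4\right) + t \left(16 x^{3} + 9 x^{2} + 8 x + 3\right) + 4 x^{4} + 3 x^{3} + 4 x^{2} + 3 x + 3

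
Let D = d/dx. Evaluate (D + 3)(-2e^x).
- 8 e^{x}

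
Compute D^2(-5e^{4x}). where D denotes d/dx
- 80 e^{4 x}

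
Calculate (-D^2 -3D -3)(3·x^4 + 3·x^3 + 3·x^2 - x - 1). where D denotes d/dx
3 x \left(- 3 x^{3} - 15 x^{2} - 24 x - 11\right)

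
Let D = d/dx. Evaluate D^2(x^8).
56 x^{6}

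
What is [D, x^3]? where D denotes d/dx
3 x^{2}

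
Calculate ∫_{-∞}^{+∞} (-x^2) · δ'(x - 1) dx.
2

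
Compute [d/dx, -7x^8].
- 56 x^{7}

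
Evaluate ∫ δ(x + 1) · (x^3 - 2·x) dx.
1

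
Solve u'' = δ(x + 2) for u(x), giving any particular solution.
\frac{|x + 2|}{2}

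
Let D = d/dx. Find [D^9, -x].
-9D^{8}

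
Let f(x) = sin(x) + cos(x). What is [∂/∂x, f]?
- \sin{\left(x \right)} + \cos{\left(x \right)}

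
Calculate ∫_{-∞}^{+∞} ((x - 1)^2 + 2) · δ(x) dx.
3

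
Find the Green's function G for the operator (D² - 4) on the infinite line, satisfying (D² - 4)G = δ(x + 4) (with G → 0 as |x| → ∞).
-\frac{e^{-2|x + 4|}}{4}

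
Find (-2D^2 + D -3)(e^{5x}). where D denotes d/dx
- 48 e^{5 x}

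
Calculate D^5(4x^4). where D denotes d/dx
0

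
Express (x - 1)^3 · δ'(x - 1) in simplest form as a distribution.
0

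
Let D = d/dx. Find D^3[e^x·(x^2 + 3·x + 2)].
\left(x^{2} + 9 x + 17\right) e^{x}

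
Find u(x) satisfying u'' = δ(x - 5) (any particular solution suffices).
\frac{|x - 5|}{2}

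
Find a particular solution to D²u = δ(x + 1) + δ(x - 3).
\frac{|x + 1|}{2} + \frac{|x - 3|}{2}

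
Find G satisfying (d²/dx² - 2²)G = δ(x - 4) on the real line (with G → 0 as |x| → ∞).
-\frac{e^{-2|x - 4|}}{4}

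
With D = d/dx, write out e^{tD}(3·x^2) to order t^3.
3 t^{2} + 6 t x + 3 x^{2}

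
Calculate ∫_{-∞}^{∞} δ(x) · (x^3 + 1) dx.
1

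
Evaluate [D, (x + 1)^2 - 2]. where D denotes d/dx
2 x + 2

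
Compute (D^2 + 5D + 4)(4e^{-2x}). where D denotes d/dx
- 8 e^{- 2 x}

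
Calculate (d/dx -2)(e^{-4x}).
- 6 e^{- 4 x}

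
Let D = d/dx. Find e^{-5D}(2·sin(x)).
2 \sin{\left(x - 5 \right)}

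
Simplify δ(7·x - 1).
\frac{\delta(x - 1/7)}{7}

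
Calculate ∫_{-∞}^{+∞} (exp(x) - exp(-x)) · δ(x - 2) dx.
2 \sinh{\left(2 \right)}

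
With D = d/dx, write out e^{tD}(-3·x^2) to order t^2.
- 3 t^{2} - 6 t x - 3 x^{2}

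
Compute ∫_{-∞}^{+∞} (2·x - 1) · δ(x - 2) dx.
3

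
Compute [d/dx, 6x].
6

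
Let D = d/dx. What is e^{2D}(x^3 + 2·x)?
x^{3} + 6 x^{2} + 14 x + 12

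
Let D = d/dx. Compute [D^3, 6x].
18D^{2}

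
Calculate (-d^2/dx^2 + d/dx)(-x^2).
2 - 2 x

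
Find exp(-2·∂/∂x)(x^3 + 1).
x^{3} - 6 x^{2} + 12 x - 7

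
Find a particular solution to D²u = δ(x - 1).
\frac{|x - 1|}{2}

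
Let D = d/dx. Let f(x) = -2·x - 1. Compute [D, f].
-2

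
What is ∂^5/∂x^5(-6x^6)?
- 4320 x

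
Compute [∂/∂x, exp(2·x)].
2 e^{2 x}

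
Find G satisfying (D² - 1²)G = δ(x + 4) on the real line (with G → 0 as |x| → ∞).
-\frac{e^{-|x + 4|}}{2}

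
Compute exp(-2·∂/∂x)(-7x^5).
- 7 x^{5} + 70 x^{4} - 280 x^{3} + 560 x^{2} - 560 x + 224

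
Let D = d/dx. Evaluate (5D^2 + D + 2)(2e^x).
16 e^{x}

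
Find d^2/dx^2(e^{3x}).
9 e^{3 x}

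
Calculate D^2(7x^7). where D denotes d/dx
294 x^{5}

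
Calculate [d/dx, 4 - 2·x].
-2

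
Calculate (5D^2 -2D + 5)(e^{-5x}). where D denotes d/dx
140 e^{- 5 x}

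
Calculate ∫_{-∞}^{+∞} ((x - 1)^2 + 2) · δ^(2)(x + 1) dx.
2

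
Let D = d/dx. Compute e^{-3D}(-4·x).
12 - 4 x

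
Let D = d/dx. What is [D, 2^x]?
2^{x} \log{\left(2 \right)}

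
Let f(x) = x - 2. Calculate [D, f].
1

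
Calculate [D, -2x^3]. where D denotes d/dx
- 6 x^{2}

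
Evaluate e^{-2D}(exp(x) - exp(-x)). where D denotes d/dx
- e^{2 - x} + e^{x - 2}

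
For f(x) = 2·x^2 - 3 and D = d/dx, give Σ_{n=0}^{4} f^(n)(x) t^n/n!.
2 t^{2} + 4 t x + 2 x^{2} - 3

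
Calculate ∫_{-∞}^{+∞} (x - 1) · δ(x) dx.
-1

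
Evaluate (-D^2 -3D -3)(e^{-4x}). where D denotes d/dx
- 7 e^{- 4 x}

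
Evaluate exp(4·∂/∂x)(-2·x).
- 2 x - 8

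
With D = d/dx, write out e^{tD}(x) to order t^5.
t + x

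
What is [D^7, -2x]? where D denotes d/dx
-14D^{6}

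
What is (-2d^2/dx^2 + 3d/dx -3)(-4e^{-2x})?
68 e^{- 2 x}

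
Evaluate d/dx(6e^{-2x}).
- 12 e^{- 2 x}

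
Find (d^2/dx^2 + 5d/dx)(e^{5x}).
50 e^{5 x}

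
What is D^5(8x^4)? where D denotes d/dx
0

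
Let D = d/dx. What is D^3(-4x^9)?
- 2016 x^{6}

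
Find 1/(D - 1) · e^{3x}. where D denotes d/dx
\frac{e^{3 x}}{2}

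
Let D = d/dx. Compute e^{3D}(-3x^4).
- 3 x^{4} - 36 x^{3} - 162 x^{2} - 324 x - 243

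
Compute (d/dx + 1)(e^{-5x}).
- 4 e^{- 5 x}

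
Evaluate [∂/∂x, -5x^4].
- 20 x^{3}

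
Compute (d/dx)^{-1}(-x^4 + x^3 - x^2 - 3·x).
- \frac{x^{5}}{5} + \frac{x^{4}}{4} - \frac{x^{3}}{3} - \frac{3 x^{2}}{2}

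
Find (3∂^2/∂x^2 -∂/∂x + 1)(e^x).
3 e^{x}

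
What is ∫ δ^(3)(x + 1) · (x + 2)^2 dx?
0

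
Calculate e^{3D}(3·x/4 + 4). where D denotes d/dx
\frac{3 x}{4} + \frac{25}{4}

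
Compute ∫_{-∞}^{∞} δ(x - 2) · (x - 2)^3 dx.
0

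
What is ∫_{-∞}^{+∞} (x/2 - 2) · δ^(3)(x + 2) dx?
0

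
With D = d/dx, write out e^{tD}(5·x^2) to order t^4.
5 t^{2} + 10 t x + 5 x^{2}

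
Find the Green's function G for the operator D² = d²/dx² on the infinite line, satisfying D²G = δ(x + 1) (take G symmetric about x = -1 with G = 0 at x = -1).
\frac{|x + 1|}{2}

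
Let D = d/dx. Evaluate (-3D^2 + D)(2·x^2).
4 x - 12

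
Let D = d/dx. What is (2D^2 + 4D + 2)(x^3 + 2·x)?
2 x^{3} + 12 x^{2} + 16 x + 8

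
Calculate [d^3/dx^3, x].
3\frac{d^{2}}{dx^{2}}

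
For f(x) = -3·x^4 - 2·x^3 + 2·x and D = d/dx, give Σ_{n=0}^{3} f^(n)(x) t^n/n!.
- t^{3} \left(12 x + 2\right) - 6 t^{2} x \left(3 x + 1\right) - 2 t \left(6 x^{3} + 3 x^{2} - 1\right) - 3 x^{4} - 2 x^{3} + 2 x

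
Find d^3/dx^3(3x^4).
72 x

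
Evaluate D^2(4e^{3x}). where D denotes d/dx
36 e^{3 x}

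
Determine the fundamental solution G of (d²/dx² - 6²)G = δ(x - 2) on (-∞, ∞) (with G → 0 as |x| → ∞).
-\frac{e^{-6|x - 2|}}{12}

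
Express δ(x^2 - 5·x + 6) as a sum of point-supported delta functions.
\frac{\delta(x - 2) + \delta(x - 3)}{1}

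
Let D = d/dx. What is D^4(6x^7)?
5040 x^{3}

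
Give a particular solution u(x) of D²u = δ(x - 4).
\frac{|x - 4|}{2}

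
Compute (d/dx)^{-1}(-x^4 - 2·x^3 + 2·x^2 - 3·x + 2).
- \frac{x^{5}}{5} - \frac{x^{4}}{2} + \frac{2 x^{3}}{3} - \frac{3 x^{2}}{2} + 2 x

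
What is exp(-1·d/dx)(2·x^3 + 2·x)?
2 x^{3} - 6 x^{2} + 8 x - 4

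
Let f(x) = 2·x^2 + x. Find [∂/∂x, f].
4 x + 1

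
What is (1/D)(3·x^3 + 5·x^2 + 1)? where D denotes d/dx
\frac{3 x^{4}}{4} + \frac{5 x^{3}}{3} + x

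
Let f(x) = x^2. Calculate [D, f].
2 x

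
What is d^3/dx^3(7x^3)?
42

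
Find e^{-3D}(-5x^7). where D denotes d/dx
- 5 x^{7} + 105 x^{6} - 945 x^{5} + 4725 x^{4} - 14175 x^{3} + 25515 x^{2} - 25515 x + 10935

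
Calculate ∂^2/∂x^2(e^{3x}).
9 e^{3 x}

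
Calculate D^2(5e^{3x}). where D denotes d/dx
45 e^{3 x}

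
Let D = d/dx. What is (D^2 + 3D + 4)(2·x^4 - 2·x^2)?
8 x^{4} + 24 x^{3} + 16 x^{2} - 12 x - 4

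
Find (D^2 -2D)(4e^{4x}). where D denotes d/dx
32 e^{4 x}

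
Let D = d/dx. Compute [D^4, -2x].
-8D^{3}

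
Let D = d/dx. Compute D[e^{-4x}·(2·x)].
2 \left(1 - 4 x\right) e^{- 4 x}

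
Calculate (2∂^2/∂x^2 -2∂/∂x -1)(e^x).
- e^{x}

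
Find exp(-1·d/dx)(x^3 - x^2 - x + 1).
x \left(x^{2} - 4 x + 4\right)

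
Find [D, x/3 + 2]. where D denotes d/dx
\frac{1}{3}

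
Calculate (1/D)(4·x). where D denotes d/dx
2 x^{2}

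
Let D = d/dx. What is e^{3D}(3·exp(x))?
3 e^{x + 3}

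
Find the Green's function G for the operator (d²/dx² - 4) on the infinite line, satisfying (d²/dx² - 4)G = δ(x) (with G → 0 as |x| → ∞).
-\frac{e^{-2|x|}}{4}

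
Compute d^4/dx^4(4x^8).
6720 x^{4}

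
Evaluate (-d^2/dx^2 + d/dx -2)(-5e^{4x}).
70 e^{4 x}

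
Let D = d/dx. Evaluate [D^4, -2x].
-8D^{3}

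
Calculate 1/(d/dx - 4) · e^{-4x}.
- \frac{e^{- 4 x}}{8}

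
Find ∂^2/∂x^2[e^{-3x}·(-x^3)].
3 x \left(- 3 x^{2} + 6 x - 2\right) e^{- 3 x}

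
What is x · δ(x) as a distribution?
0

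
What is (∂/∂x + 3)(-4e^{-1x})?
- 8 e^{- x}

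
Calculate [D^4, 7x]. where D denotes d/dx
28D^{3}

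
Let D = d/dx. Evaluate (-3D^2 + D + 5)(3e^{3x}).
- 57 e^{3 x}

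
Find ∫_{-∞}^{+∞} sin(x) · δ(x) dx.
0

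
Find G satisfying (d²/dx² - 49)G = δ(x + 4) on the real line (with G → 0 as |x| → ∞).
-\frac{e^{-7|x + 4|}}{14}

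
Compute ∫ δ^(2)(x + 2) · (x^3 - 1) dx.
-12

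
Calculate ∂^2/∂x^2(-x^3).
- 6 x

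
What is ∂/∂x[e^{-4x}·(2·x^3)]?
x^{2} \left(6 - 8 x\right) e^{- 4 x}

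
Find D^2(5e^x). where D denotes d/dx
5 e^{x}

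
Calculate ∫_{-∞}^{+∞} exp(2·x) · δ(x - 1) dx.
e^{2}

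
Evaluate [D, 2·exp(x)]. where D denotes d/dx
2 e^{x}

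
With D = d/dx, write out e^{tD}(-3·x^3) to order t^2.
3 x \left(- 3 t^{2} - 3 t x - x^{2}\right)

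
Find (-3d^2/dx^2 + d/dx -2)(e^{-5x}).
- 82 e^{- 5 x}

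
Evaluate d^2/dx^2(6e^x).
6 e^{x}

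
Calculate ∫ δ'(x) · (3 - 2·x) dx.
2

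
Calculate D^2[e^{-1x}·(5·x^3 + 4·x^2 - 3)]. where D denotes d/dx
\left(5 x^{3} - 26 x^{2} + 14 x + 5\right) e^{- x}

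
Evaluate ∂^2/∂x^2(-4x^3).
- 24 x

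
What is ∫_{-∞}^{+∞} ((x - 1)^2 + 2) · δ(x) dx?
3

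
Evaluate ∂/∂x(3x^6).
18 x^{5}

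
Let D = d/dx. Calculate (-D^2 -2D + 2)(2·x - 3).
4 x - 10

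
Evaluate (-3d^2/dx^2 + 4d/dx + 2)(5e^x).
15 e^{x}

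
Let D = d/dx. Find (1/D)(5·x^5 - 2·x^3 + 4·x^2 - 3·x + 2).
\frac{5 x^{6}}{6} - \frac{x^{4}}{2} + \frac{4 x^{3}}{3} - \frac{3 x^{2}}{2} + 2 x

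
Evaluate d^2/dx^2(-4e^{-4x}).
- 64 e^{- 4 x}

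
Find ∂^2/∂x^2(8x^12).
1056 x^{10}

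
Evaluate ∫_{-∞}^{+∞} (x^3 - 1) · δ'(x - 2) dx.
-12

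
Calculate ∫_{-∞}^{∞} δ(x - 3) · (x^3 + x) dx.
30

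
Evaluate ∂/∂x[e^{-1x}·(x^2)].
x \left(2 - x\right) e^{- x}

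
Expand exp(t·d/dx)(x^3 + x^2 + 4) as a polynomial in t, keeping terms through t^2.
t^{2} \left(3 x + 1\right) + t x \left(3 x + 2\right) + x^{3} + x^{2} + 4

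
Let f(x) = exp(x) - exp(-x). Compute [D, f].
2 \cosh{\left(x \right)}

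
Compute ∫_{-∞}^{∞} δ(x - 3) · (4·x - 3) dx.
9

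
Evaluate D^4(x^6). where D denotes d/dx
360 x^{2}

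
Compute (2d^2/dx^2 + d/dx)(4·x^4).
16 x^{2} \left(x + 6\right)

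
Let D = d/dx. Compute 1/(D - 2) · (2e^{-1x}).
- \frac{2 e^{- x}}{3}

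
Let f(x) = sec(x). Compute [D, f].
\tan{\left(x \right)} \sec{\left(x \right)}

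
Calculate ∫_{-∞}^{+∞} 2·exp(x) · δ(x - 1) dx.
2 e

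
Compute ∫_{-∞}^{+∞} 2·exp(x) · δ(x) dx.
2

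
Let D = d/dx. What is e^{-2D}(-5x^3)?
- 5 x^{3} + 30 x^{2} - 60 x + 40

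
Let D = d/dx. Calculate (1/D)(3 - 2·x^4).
- \frac{2 x^{5}}{5} + 3 x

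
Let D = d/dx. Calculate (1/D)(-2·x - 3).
- x^{2} - 3 x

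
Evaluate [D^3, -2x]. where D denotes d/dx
-6D^{2}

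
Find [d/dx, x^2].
2 x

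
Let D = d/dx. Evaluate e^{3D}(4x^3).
4 x^{3} + 36 x^{2} + 108 x + 108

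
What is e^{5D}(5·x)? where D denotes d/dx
5 x + 25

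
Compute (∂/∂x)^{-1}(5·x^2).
\frac{5 x^{3}}{3}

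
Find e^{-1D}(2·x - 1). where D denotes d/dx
2 x - 3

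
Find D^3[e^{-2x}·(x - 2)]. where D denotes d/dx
4 \left(7 - 2 x\right) e^{- 2 x}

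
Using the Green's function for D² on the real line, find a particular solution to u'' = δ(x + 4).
\frac{|x + 4|}{2}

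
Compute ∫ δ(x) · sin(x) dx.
0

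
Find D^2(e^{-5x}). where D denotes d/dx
25 e^{- 5 x}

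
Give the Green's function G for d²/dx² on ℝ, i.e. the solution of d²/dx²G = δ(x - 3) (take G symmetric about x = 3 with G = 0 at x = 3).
\frac{|x - 3|}{2}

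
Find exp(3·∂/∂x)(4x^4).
4 x^{4} + 48 x^{3} + 216 x^{2} + 432 x + 324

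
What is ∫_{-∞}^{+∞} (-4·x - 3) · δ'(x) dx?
4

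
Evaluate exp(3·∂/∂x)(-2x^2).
- 2 x^{2} - 12 x - 18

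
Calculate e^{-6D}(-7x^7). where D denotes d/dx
- 7 x^{7} + 294 x^{6} - 5292 x^{5} + 52920 x^{4} - 317520 x^{3} + 1143072 x^{2} - 2286144 x + 1959552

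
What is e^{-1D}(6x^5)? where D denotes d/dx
6 x^{5} - 30 x^{4} + 60 x^{3} - 60 x^{2} + 30 x - 6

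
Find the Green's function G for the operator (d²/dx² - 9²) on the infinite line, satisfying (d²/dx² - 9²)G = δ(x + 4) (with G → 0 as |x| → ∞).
-\frac{e^{-9|x + 4|}}{18}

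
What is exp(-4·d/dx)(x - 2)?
x - 6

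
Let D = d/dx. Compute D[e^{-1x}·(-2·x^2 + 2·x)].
2 \left(x^{2} - 3 x + 1\right) e^{- x}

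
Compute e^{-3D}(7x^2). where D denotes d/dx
7 x^{2} - 42 x + 63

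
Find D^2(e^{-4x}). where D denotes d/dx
16 e^{- 4 x}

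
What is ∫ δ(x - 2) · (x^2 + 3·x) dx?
10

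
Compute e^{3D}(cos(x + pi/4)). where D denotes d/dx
\cos{\left(x + \frac{\pi}{4} + 3 \right)}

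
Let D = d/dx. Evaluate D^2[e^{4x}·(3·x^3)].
6 x \left(8 x^{2} + 12 x + 3\right) e^{4 x}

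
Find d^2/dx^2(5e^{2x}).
20 e^{2 x}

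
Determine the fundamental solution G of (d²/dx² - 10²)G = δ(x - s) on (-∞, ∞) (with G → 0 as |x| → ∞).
-\frac{e^{-10|x-s|}}{20}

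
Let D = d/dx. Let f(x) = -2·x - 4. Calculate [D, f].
-2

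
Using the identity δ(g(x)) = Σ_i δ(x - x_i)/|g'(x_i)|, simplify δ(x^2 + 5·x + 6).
\frac{\delta(x + 3) + \delta(x + 2)}{1}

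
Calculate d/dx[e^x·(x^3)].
x^{2} \left(x + 3\right) e^{x}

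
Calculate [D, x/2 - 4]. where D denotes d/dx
\frac{1}{2}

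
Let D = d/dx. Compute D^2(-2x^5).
- 40 x^{3}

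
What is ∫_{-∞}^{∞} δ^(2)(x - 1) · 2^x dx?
2 \log{\left(2 \right)}^{2}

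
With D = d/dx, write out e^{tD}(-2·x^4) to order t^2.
2 x^{2} \left(- 6 t^{2} - 4 t x - x^{2}\right)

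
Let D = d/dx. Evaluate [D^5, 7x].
35D^{4}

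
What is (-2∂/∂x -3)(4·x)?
- 12 x - 8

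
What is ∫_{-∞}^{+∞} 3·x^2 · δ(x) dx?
0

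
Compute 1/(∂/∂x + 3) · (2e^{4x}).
\frac{2 e^{4 x}}{7}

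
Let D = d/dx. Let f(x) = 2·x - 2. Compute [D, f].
2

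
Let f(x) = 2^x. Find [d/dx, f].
2^{x} \log{\left(2 \right)}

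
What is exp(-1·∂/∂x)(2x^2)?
2 x^{2} - 4 x + 2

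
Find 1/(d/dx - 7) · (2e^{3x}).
- \frac{e^{3 x}}{2}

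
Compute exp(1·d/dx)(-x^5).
- x^{5} - 5 x^{4} - 10 x^{3} - 10 x^{2} - 5 x - 1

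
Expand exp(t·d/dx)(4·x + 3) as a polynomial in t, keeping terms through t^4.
4 t + 4 x + 3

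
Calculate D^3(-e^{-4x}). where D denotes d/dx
64 e^{- 4 x}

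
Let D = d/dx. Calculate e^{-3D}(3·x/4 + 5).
\frac{3 x}{4} + \frac{11}{4}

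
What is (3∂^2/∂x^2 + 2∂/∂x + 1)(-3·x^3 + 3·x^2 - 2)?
- 3 x^{3} - 15 x^{2} - 42 x + 16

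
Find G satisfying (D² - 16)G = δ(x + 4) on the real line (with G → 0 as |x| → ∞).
-\frac{e^{-4|x + 4|}}{8}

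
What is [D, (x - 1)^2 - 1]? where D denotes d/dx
2 x - 2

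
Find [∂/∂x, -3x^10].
- 30 x^{9}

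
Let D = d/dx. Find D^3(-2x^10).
- 1440 x^{7}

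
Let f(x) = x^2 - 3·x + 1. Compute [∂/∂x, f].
2 x - 3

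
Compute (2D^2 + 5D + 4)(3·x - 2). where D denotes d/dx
12 x + 7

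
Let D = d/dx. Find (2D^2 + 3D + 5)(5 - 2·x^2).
- 10 x^{2} - 12 x + 17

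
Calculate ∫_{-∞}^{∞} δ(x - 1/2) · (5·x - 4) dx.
- \frac{3}{2}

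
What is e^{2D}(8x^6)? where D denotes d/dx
8 x^{6} + 96 x^{5} + 480 x^{4} + 1280 x^{3} + 1920 x^{2} + 1536 x + 512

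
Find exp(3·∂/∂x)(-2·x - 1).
- 2 x - 7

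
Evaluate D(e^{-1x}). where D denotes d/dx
- e^{- x}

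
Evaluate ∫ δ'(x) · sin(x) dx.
-1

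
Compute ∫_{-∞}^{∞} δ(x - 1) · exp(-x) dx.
e^{-1}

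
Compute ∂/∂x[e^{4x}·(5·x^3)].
x^{2} \left(20 x + 15\right) e^{4 x}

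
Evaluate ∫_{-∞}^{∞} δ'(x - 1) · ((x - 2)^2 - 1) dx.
2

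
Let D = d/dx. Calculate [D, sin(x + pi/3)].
\cos{\left(x + \frac{\pi}{3} \right)}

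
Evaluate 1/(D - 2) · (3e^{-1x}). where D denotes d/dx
- e^{- x}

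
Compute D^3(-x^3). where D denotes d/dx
-6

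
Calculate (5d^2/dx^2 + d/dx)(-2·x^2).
- 4 x - 20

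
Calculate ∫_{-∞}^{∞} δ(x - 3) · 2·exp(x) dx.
2 e^{3}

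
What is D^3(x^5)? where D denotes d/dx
60 x^{2}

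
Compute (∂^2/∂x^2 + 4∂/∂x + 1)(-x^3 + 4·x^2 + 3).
- x^{3} - 8 x^{2} + 26 x + 11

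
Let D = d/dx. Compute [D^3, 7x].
21D^{2}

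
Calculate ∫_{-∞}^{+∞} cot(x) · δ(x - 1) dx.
\cot{\left(1 \right)}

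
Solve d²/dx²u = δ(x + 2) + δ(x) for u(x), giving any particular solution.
\frac{|x + 2|}{2} + \frac{|x|}{2}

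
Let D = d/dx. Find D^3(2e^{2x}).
16 e^{2 x}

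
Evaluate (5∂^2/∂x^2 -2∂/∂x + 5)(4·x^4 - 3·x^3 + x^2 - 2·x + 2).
20 x^{4} - 47 x^{3} + 263 x^{2} - 104 x + 24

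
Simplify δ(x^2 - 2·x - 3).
\frac{\delta(x + 1) + \delta(x - 3)}{4}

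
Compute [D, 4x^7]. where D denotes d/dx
28 x^{6}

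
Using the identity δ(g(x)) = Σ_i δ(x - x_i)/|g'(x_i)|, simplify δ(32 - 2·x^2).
\frac{\delta(x - 4) + \delta(x + 4)}{16}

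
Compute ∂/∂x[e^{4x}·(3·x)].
\left(12 x + 3\right) e^{4 x}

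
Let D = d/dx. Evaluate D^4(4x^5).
480 x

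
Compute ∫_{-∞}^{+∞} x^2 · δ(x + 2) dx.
4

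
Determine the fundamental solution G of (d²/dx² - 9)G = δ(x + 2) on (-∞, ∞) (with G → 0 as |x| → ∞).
-\frac{e^{-3|x + 2|}}{6}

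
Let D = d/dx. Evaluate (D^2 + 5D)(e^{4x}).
36 e^{4 x}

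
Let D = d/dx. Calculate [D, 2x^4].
8 x^{3}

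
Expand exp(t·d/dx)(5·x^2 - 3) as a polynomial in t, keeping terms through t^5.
5 t^{2} + 10 t x + 5 x^{2} - 3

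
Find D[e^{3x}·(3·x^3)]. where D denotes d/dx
9 x^{2} \left(x + 1\right) e^{3 x}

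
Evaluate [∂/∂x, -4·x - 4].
-4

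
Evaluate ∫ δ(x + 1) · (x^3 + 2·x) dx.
-3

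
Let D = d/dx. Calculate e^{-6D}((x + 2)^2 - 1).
x^{2} - 8 x + 15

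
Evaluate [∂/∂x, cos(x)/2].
- \frac{\sin{\left(x \right)}}{2}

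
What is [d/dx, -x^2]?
- 2 x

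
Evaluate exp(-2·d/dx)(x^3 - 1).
x^{3} - 6 x^{2} + 12 x - 9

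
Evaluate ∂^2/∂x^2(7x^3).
42 x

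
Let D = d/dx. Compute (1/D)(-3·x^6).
- \frac{3 x^{7}}{7}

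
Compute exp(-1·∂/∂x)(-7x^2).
- 7 x^{2} + 14 x - 7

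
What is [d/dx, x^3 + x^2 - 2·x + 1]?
3 x^{2} + 2 x - 2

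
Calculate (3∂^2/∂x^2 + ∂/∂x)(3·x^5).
15 x^{3} \left(x + 12\right)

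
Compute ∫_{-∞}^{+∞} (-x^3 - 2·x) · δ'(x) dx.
2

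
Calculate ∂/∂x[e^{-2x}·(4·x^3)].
x^{2} \left(12 - 8 x\right) e^{- 2 x}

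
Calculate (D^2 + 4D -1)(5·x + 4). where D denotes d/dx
16 - 5 x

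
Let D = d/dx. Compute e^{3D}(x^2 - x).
x^{2} + 5 x + 6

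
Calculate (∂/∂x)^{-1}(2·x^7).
\frac{x^{8}}{4}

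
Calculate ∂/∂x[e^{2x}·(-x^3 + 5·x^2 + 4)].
\left(- 2 x^{3} + 7 x^{2} + 10 x + 8\right) e^{2 x}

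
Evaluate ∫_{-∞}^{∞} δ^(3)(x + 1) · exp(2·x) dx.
- \frac{8}{e^{2}}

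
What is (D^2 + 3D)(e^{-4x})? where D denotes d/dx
4 e^{- 4 x}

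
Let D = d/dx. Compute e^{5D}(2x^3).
2 x^{3} + 30 x^{2} + 150 x + 250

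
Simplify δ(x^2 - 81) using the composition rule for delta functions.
\frac{\delta(x - 9) + \delta(x + 9)}{18}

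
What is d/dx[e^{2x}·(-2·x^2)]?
4 x \left(- x - 1\right) e^{2 x}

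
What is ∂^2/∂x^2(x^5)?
20 x^{3}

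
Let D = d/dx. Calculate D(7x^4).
28 x^{3}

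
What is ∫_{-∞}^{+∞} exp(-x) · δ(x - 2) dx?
e^{-2}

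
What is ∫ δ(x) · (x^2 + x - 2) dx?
-2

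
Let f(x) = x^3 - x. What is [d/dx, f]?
3 x^{2} - 1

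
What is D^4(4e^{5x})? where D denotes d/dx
2500 e^{5 x}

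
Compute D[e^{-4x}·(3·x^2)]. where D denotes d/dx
6 x \left(1 - 2 x\right) e^{- 4 x}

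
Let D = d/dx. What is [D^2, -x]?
-2D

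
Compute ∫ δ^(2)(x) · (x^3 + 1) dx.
0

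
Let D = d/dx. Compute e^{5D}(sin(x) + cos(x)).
\sqrt{2} \sin{\left(x + \frac{\pi}{4} + 5 \right)}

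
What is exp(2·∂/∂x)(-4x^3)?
- 4 x^{3} - 24 x^{2} - 48 x - 32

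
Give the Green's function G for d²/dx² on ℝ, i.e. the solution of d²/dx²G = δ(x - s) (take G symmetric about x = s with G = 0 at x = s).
\frac{|x - s|}{2}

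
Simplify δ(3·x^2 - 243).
\frac{\delta(x - 9) + \delta(x + 9)}{54}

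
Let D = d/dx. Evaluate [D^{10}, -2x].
-20D^{9}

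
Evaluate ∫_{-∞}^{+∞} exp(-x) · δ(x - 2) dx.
e^{-2}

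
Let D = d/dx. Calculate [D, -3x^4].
- 12 x^{3}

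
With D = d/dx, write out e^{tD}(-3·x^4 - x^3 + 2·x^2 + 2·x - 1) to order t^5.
- 3 t^{4} - t^{3} \left(12 x + 1\right) - t^{2} \left(18 x^{2} + 3 x - 2\right) - t \left(12 x^{3} + 3 x^{2} - 4 x - 2\right) - 3 x^{4} - x^{3} + 2 x^{2} + 2 x - 1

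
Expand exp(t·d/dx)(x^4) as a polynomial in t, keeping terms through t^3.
x \left(4 t^{3} + 6 t^{2} x + 4 t x^{2} + x^{3}\right)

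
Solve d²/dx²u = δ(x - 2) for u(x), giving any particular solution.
\frac{|x - 2|}{2}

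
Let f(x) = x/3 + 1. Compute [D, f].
\frac{1}{3}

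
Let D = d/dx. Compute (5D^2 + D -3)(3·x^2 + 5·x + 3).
- 9 x^{2} - 9 x + 26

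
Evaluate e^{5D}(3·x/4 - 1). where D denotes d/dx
\frac{3 x}{4} + \frac{11}{4}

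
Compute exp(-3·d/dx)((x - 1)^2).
x^{2} - 8 x + 16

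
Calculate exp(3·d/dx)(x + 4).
x + 7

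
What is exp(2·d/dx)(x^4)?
x^{4} + 8 x^{3} + 24 x^{2} + 32 x + 16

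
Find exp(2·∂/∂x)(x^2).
x^{2} + 4 x + 4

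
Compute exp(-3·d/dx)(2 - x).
5 - x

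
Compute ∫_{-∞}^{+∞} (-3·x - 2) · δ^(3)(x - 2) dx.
0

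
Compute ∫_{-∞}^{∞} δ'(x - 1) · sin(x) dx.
- \cos{\left(1 \right)}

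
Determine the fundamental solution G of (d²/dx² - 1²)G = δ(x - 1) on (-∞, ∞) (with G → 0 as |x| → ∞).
-\frac{e^{-|x - 1|}}{2}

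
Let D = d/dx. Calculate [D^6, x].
6D^{5}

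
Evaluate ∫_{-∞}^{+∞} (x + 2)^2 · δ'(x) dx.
-4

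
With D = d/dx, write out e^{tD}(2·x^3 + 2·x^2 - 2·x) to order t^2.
2 t^{2} \left(3 x + 1\right) + 2 t \left(3 x^{2} + 2 x - 1\right) + 2 x^{3} + 2 x^{2} - 2 x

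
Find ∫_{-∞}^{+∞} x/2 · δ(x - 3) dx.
\frac{3}{2}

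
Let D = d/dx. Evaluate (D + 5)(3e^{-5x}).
0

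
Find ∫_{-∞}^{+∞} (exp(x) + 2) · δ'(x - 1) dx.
- e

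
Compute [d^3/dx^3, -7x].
-21\frac{d^{2}}{dx^{2}}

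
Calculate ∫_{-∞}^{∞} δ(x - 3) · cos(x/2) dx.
\cos{\left(\frac{3}{2} \right)}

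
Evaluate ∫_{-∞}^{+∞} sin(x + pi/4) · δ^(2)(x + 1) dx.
- \cos{\left(\frac{\pi}{4} + 1 \right)}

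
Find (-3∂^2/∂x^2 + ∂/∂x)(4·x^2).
8 x - 24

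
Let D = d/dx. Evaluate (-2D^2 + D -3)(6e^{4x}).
- 186 e^{4 x}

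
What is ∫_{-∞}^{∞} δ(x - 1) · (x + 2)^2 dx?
9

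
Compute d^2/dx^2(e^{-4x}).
16 e^{- 4 x}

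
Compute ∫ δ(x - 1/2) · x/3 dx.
\frac{1}{6}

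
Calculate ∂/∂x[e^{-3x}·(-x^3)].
3 x^{2} \left(x - 1\right) e^{- 3 x}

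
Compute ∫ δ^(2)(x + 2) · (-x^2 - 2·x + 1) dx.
-2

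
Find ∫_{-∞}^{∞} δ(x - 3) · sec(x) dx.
\sec{\left(3 \right)}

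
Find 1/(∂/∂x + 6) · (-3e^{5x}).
- \frac{3 e^{5 x}}{11}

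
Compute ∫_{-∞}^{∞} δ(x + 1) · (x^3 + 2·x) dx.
-3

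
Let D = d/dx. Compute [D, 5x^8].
40 x^{7}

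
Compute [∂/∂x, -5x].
-5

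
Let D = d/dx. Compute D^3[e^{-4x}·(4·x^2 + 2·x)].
256 x \left(1 - x\right) e^{- 4 x}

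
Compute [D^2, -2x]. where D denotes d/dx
-4D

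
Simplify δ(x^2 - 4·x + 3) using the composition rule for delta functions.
\frac{\delta(x - 1) + \delta(x - 3)}{2}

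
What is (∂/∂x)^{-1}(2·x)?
x^{2}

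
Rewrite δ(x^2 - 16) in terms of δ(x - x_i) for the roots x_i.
\frac{\delta(x - 4) + \delta(x + 4)}{8}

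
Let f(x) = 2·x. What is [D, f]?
2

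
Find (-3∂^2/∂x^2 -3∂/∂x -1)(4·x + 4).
- 4 x - 16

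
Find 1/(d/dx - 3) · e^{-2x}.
- \frac{e^{- 2 x}}{5}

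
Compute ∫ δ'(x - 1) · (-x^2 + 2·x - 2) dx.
0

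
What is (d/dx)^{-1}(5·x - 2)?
\frac{5 x^{2}}{2} - 2 x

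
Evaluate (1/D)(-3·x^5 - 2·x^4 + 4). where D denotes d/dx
- \frac{x^{6}}{2} - \frac{2 x^{5}}{5} + 4 x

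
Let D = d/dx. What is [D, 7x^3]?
21 x^{2}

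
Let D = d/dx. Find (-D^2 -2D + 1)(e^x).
- 2 e^{x}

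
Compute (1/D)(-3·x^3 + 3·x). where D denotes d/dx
- \frac{3 x^{4}}{4} + \frac{3 x^{2}}{2}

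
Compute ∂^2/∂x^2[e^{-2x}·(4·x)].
16 \left(x - 1\right) e^{- 2 x}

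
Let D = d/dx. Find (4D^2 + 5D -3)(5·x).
25 - 15 x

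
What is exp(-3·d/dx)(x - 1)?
x - 4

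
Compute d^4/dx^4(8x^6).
2880 x^{2}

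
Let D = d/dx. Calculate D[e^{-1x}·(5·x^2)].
5 x \left(2 - x\right) e^{- x}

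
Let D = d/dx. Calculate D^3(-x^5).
- 60 x^{2}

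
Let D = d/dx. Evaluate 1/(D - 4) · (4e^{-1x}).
- \frac{4 e^{- x}}{5}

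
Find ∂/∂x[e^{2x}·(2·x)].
\left(4 x + 2\right) e^{2 x}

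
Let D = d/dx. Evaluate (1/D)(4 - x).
- \frac{x^{2}}{2} + 4 x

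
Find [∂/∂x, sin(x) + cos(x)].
- \sin{\left(x \right)} + \cos{\left(x \right)}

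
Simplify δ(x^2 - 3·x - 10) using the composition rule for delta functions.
\frac{\delta(x + 2) + \delta(x - 5)}{7}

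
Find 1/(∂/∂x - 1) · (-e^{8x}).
- \frac{e^{8 x}}{7}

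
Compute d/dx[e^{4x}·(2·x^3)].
x^{2} \left(8 x + 6\right) e^{4 x}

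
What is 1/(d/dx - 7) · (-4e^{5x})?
2 e^{5 x}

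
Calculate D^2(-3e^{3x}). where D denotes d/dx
- 27 e^{3 x}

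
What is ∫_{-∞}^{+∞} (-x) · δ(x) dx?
0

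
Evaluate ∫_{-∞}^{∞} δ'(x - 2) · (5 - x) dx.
1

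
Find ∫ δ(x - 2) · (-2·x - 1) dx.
-5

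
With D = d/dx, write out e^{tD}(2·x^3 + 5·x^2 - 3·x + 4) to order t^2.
t^{2} \left(6 x + 5\right) + t \left(6 x^{2} + 10 x - 3\right) + 2 x^{3} + 5 x^{2} - 3 x + 4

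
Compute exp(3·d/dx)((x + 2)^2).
x^{2} + 10 x + 25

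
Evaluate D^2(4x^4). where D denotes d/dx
48 x^{2}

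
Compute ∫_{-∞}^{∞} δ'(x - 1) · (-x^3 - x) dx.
4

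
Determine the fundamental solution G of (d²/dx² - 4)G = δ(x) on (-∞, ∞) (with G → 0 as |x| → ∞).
-\frac{e^{-2|x|}}{4}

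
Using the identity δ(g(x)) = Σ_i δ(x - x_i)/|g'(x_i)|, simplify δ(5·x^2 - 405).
\frac{\delta(x - 9) + \delta(x + 9)}{90}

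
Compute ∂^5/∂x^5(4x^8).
26880 x^{3}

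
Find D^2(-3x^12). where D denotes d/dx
- 396 x^{10}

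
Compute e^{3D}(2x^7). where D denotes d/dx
2 x^{7} + 42 x^{6} + 378 x^{5} + 1890 x^{4} + 5670 x^{3} + 10206 x^{2} + 10206 x + 4374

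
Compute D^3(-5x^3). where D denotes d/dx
-30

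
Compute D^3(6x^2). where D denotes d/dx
0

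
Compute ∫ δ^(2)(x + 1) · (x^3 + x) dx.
-6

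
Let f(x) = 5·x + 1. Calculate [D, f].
5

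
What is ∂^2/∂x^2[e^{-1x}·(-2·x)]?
2 \left(2 - x\right) e^{- x}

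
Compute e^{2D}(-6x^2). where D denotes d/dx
- 6 x^{2} - 24 x - 24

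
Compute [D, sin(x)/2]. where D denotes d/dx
\frac{\cos{\left(x \right)}}{2}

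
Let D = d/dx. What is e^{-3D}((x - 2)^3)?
x^{3} - 15 x^{2} + 75 x - 125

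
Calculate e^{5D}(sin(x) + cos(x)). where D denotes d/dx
\sqrt{2} \sin{\left(x + \frac{\pi}{4} + 5 \right)}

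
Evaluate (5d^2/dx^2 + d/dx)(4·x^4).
16 x^{2} \left(x + 15\right)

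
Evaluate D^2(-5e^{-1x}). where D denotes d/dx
- 5 e^{- x}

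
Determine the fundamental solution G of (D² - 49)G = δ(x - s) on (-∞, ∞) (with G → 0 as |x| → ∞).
-\frac{e^{-7|x-s|}}{14}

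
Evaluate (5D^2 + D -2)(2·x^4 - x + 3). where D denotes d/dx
- 4 x^{4} + 8 x^{3} + 120 x^{2} + 2 x - 7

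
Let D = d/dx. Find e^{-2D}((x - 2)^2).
x^{2} - 8 x + 16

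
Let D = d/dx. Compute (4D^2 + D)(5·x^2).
10 x + 40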